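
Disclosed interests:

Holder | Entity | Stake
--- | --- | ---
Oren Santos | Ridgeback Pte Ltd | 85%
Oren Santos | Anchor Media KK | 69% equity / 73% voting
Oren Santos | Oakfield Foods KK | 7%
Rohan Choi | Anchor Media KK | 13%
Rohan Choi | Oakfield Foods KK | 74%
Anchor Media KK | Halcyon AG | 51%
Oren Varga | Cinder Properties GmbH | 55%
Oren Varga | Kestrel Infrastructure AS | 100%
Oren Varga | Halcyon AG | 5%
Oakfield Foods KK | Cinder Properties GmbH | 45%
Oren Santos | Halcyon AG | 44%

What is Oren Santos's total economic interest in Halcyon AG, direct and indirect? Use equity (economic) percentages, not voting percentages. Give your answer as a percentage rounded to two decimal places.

79.19%

Oren Santos reaches Halcyon along 2 paths.
Direct stake: 44% = 44%.
Via Anchor: 69% × 51% = 35.19%.
Total: 44% + 35.19% = 79.19%.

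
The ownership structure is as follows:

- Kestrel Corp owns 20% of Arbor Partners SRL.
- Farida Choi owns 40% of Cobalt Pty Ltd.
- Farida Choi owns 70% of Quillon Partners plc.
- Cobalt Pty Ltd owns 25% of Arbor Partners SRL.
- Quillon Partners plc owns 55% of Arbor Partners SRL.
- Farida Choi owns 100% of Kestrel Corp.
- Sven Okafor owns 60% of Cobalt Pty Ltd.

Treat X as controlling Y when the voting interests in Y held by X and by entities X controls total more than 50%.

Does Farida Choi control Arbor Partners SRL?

Yes

Farida holds 70% of Quillon, so Farida controls Quillon.
Farida holds 100% of Kestrel, so Farida controls Kestrel.
Quillon and Kestrel together hold 55% + 20% = 75% of Arbor, so Farida controls Arbor.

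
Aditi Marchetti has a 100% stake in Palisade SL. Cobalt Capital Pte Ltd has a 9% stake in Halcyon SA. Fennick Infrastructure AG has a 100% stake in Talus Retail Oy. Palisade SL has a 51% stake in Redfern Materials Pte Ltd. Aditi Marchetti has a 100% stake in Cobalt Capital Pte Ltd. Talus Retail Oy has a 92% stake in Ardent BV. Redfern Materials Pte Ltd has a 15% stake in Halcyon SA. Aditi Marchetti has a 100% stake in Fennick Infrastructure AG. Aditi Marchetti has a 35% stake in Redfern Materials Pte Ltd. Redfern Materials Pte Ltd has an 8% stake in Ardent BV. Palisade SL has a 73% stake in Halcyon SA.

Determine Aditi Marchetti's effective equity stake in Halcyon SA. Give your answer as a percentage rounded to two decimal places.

Aditi reaches Halcyon along 4 paths.
Via Cobalt: 100% × 9% = 9%.
Via Redfern: 35% × 15% = 5.25%.
Via Palisade → Redfern: 100% × 51% × 15% = 7.65%.
Via Palisade: 100% × 73% = 73%.
Total: 9% + 5.25% + 7.65% + 73% = 94.9%.
Rounded: 94.90%.

94.90%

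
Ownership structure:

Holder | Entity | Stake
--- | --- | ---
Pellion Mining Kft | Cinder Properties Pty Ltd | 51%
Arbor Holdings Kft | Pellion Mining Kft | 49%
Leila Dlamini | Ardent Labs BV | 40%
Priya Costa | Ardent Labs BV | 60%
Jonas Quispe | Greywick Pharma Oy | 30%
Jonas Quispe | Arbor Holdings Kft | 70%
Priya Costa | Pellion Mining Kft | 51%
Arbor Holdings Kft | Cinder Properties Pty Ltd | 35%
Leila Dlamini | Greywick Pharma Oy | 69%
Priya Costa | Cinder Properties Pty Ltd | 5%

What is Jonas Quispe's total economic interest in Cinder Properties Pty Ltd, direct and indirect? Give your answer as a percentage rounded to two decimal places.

Jonas reaches Cinder along 2 paths.
Via Arbor → Pellion: 70% × 49% × 51% = 17.493%.
Via Arbor: 70% × 35% = 24.5%.
Total: 17.493% + 24.5% = 41.993%.
Rounded: 41.99%.

41.99%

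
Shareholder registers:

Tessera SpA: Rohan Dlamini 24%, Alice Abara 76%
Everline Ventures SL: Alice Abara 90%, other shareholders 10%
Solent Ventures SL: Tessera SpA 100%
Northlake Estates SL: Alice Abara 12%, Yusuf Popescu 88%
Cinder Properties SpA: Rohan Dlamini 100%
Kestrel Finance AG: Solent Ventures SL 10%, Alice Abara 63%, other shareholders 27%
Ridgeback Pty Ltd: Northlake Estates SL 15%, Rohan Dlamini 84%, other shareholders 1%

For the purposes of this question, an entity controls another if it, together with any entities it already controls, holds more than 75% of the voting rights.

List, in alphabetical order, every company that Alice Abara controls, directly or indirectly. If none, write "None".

Everline Ventures SL, Solent Ventures SL, Tessera SpA

Alice holds 76% of Tessera, so Alice controls Tessera.
Alice holds 90% of Everline, so Alice controls Everline.
Tessera holds 100% of Solent, so Alice controls Solent.
No other company's threshold is met.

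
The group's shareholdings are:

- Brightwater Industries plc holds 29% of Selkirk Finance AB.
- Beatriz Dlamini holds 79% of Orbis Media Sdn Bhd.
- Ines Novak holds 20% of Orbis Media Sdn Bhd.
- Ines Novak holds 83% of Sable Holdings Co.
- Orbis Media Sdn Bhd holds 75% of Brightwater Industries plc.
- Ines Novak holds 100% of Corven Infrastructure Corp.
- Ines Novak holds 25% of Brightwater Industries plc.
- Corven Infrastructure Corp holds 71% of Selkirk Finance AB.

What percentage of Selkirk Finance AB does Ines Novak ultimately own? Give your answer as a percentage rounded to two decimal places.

82.60%

Ines reaches Selkirk along 3 paths.
Via Corven: 100% × 71% = 71%.
Via Orbis → Brightwater: 20% × 75% × 29% = 4.35%.
Via Brightwater: 25% × 29% = 7.25%.
Total: 71% + 4.35% + 7.25% = 82.6%.
Rounded: 82.60%.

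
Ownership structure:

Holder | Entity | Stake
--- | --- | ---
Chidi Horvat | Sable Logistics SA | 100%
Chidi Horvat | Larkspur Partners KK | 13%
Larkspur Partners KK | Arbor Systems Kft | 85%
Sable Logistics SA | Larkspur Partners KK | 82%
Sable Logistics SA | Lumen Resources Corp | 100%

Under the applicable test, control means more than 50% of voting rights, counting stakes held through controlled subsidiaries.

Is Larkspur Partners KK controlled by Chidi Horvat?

Chidi holds 100% of Sable, so Chidi controls Sable.
Sable and Chidi together hold 82% + 13% = 95% of Larkspur, so Chidi controls Larkspur.

Yes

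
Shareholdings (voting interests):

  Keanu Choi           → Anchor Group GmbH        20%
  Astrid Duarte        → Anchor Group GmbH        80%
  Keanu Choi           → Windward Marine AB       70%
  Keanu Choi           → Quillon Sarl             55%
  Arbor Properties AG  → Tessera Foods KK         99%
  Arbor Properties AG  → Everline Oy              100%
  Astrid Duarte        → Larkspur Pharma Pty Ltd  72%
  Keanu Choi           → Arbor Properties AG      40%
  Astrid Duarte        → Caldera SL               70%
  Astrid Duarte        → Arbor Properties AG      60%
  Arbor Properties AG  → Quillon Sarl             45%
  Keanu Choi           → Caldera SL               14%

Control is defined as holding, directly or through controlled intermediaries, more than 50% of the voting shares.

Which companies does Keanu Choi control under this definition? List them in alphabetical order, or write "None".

Keanu holds 55% of Quillon, so Keanu controls Quillon.
Keanu holds 70% of Windward, so Keanu controls Windward.
No other company's threshold is met.

Quillon Sarl, Windward Marine AB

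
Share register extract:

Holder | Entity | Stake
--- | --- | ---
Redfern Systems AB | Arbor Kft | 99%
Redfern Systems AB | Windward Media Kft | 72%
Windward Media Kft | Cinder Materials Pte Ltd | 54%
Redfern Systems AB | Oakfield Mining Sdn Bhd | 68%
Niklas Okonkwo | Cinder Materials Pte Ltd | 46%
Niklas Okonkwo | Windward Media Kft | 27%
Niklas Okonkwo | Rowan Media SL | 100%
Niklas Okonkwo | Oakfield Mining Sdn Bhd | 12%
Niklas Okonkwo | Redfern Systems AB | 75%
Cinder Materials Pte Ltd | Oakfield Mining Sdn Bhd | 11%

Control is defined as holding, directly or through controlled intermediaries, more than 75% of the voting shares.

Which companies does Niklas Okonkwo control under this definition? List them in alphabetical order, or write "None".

Rowan Media SL

Niklas holds 100% of Rowan, so Niklas controls Rowan.
No other company's threshold is met.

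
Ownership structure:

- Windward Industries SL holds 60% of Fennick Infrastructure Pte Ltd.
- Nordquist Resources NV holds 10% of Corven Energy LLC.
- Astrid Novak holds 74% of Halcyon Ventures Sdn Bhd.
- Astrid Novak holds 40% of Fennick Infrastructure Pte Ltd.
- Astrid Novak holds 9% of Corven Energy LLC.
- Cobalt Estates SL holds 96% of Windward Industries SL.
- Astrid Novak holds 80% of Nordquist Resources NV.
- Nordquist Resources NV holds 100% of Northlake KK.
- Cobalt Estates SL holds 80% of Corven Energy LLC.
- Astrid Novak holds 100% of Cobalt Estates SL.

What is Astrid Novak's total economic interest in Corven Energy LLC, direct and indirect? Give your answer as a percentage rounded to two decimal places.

Astrid reaches Corven along 3 paths.
Direct stake: 9% = 9%.
Via Cobalt: 100% × 80% = 80%.
Via Nordquist: 80% × 10% = 8%.
Total: 9% + 80% + 8% = 97%.
Rounded: 97.00%.

97.00%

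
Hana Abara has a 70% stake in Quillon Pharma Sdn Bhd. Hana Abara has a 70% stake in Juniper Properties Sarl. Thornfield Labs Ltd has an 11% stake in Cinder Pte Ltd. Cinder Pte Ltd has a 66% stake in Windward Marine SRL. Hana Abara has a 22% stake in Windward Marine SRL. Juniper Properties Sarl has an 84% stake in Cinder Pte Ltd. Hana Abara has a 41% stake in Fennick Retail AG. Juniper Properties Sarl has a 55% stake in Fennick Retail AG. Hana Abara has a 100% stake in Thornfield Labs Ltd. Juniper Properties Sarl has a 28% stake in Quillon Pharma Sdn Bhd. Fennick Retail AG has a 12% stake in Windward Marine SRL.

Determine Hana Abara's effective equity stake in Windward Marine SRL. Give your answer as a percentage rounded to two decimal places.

77.61%

Hana reaches Windward along 5 paths.
Via Juniper → Fennick: 70% × 55% × 12% = 4.62%.
Via Fennick: 41% × 12% = 4.92%.
Via Thornfield → Cinder: 100% × 11% × 66% = 7.26%.
Via Juniper → Cinder: 70% × 84% × 66% = 38.808%.
Direct stake: 22% = 22%.
Total: 4.62% + 4.92% + 7.26% + 38.808% + 22% = 77.608%.
Rounded: 77.61%.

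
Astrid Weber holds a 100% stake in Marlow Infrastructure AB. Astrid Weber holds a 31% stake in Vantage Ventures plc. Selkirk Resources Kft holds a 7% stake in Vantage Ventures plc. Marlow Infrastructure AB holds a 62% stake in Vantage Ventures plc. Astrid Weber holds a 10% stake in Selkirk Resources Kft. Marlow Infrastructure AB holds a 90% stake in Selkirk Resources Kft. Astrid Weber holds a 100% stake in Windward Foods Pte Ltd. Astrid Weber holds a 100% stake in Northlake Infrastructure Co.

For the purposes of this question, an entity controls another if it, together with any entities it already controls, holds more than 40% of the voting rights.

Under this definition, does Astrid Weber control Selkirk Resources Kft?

Astrid holds 100% of Marlow, so Astrid controls Marlow.
Astrid and Marlow together hold 10% + 90% = 100% of Selkirk, so Astrid controls Selkirk.

Yes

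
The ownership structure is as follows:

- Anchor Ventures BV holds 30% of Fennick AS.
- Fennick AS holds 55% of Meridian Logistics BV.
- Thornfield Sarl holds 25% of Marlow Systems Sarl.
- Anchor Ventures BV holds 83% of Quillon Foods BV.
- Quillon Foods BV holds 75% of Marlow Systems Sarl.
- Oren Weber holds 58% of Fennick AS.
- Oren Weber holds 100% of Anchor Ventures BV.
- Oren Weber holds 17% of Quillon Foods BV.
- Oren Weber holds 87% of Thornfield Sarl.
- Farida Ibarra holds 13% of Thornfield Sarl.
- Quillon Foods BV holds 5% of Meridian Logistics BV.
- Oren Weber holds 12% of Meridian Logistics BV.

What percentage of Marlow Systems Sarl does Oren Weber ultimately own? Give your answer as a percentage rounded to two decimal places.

Oren reaches Marlow along 3 paths.
Via Thornfield: 87% × 25% = 21.75%.
Via Quillon: 17% × 75% = 12.75%.
Via Anchor → Quillon: 100% × 83% × 75% = 62.25%.
Total: 21.75% + 12.75% + 62.25% = 96.75%.

96.75%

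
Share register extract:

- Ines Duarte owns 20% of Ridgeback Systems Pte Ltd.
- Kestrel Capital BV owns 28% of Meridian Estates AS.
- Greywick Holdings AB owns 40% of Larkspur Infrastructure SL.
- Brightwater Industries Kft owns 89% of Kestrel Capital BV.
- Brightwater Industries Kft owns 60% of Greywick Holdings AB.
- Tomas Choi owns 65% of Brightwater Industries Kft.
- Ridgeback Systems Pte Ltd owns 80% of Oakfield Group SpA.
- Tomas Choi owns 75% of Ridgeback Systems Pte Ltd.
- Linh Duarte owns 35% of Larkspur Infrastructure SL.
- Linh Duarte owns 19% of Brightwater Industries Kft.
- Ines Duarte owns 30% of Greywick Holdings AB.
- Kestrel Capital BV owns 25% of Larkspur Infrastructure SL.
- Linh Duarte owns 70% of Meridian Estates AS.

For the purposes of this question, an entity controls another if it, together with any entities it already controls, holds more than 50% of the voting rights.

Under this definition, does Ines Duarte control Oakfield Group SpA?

No

Ines's largest direct stake is 30% in Greywick, which does not meet the threshold, so Ines controls no company.
Neither Ines nor any entity Ines controls holds any voting interest in Oakfield.
So Ines does not control Oakfield.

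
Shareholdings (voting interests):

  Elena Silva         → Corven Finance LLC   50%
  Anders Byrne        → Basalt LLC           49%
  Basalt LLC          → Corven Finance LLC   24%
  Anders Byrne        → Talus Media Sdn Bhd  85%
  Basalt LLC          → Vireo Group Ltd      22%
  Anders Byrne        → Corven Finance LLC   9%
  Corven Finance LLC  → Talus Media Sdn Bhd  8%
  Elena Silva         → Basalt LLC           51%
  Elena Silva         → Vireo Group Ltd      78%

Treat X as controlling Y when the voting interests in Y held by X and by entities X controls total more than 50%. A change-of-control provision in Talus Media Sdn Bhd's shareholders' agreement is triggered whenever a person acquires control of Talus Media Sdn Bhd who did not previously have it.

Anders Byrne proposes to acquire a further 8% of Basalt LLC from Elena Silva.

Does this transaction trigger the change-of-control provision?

The purchase adds only to Anders's holdings (Elena's stake shrinks), so Anders is the only person who could newly come to control Talus.
Anders holds 85% of Talus, so Anders controls Talus.
So Anders already controls Talus before the transaction.
After the purchase, Anders's direct stake in Basalt rises to 49% + 8% = 57%, and Elena's stake falls to 43%.
Anders controlled Talus already, so this is not a new person acquiring control; every other person's position is unchanged or reduced.
No new person acquires control, so the clause is not triggered.

No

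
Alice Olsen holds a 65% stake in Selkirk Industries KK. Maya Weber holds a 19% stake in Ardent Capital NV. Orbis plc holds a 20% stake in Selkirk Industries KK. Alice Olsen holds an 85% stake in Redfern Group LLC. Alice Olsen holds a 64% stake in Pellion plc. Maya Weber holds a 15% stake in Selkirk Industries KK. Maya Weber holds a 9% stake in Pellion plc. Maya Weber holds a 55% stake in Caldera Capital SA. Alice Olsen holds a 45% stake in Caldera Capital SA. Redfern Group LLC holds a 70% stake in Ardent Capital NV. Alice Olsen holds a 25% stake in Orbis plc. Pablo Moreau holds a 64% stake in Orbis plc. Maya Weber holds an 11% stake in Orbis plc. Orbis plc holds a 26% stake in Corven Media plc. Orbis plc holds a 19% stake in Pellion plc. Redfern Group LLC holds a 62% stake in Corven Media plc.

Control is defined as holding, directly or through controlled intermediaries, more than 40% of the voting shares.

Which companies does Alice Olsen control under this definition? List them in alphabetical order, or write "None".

Ardent Capital NV, Caldera Capital SA, Corven Media plc, Pellion plc, Redfern Group LLC, Selkirk Industries KK

Alice holds 65% of Selkirk, so Alice controls Selkirk.
Alice holds 45% of Caldera, so Alice controls Caldera.
Alice holds 64% of Pellion, so Alice controls Pellion.
Alice holds 85% of Redfern, so Alice controls Redfern.
Redfern holds 70% of Ardent, so Alice controls Ardent.
Redfern holds 62% of Corven, so Alice controls Corven.
No other company's threshold is met.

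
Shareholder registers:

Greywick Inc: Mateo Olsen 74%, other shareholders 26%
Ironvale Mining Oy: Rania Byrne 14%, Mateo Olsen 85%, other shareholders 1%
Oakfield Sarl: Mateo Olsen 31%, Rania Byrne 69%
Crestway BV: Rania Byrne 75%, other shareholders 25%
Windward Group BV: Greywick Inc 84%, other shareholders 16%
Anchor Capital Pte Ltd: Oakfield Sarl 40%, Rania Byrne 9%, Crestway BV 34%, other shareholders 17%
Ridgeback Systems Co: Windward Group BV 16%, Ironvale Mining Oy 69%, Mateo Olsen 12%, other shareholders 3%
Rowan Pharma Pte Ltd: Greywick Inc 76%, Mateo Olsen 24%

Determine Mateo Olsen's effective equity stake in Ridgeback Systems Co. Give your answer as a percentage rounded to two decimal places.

Mateo reaches Ridgeback along 3 paths.
Via Greywick → Windward: 74% × 84% × 16% = 9.9456%.
Via Ironvale: 85% × 69% = 58.65%.
Direct stake: 12% = 12%.
Total: 9.9456% + 58.65% + 12% = 80.5956%.
Rounded: 80.60%.

80.60%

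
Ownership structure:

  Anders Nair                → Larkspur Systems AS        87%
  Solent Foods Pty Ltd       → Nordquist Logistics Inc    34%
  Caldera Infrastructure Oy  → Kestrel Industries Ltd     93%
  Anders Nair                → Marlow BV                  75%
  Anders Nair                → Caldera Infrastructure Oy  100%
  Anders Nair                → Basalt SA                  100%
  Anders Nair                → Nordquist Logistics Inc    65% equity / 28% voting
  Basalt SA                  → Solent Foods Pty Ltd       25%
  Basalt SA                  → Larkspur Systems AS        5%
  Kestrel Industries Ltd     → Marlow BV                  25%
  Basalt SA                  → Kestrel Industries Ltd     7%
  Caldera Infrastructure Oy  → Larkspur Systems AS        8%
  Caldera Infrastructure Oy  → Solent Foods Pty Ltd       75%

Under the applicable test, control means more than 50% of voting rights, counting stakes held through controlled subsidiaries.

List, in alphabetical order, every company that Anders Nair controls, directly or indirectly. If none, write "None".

Basalt SA, Caldera Infrastructure Oy, Kestrel Industries Ltd, Larkspur Systems AS, Marlow BV, Nordquist Logistics Inc, Solent Foods Pty Ltd

Anders holds 100% of Caldera, so Anders controls Caldera.
Anders holds 100% of Basalt, so Anders controls Basalt.
Caldera and Basalt together hold 75% + 25% = 100% of Solent, so Anders controls Solent.
Caldera and Basalt together hold 93% + 7% = 100% of Kestrel, so Anders controls Kestrel.
Anders and Kestrel together hold 75% + 25% = 100% of Marlow, so Anders controls Marlow.
Anders and Basalt and Caldera together hold 87% + 5% + 8% = 100% of Larkspur, so Anders controls Larkspur.
Solent and Anders together hold 34% + 28% = 62% of Nordquist, so Anders controls Nordquist.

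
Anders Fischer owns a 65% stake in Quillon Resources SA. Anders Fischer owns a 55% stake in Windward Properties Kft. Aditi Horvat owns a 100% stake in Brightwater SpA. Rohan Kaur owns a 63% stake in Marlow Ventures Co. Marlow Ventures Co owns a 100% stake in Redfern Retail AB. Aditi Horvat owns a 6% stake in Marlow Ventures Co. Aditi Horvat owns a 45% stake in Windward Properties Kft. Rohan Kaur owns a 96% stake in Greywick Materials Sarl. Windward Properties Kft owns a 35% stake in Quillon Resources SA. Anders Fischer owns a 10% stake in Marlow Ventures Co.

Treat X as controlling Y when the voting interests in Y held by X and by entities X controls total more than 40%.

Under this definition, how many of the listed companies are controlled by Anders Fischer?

Anders holds 55% of Windward, so Anders controls Windward.
Windward and Anders together hold 35% + 65% = 100% of Quillon, so Anders controls Quillon.
No other company's threshold is met.
Anders controls 2 companies.

2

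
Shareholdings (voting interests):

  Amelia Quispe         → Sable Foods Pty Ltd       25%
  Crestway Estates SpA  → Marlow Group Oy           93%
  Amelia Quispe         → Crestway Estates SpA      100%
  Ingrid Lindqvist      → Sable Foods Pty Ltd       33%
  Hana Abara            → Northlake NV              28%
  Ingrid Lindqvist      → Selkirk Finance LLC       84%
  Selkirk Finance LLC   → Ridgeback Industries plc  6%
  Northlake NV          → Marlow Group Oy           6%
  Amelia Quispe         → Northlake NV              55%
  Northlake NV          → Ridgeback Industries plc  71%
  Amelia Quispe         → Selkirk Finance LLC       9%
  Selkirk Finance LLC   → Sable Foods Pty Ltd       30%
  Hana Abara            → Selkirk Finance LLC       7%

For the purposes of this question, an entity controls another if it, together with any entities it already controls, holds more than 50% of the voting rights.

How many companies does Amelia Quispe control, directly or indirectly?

4

Amelia holds 55% of Northlake, so Amelia controls Northlake.
Amelia holds 100% of Crestway, so Amelia controls Crestway.
Crestway and Northlake together hold 93% + 6% = 99% of Marlow, so Amelia controls Marlow.
Northlake holds 71% of Ridgeback, so Amelia controls Ridgeback.
No other company's threshold is met.
Amelia controls 4 companies.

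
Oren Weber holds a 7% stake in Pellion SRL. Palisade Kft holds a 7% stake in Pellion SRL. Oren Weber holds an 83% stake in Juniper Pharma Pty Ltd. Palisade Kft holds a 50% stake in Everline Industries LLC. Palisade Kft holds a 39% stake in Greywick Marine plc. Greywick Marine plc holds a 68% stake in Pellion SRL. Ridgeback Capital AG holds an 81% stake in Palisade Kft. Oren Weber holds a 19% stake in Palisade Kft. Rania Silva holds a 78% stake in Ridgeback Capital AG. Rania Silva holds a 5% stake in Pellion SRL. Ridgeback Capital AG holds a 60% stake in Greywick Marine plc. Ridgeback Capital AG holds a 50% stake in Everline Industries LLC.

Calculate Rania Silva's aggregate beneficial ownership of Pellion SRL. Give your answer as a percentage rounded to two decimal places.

Rania reaches Pellion along 4 paths.
Via Ridgeback → Palisade: 78% × 81% × 7% = 4.4226%.
Via Ridgeback → Palisade → Greywick: 78% × 81% × 39% × 68% = 16.755336%.
Via Ridgeback → Greywick: 78% × 60% × 68% = 31.824%.
Direct stake: 5% = 5%.
Total: 4.4226% + 16.755336% + 31.824% + 5% = 58.001936%.
Rounded: 58.00%.

58.00%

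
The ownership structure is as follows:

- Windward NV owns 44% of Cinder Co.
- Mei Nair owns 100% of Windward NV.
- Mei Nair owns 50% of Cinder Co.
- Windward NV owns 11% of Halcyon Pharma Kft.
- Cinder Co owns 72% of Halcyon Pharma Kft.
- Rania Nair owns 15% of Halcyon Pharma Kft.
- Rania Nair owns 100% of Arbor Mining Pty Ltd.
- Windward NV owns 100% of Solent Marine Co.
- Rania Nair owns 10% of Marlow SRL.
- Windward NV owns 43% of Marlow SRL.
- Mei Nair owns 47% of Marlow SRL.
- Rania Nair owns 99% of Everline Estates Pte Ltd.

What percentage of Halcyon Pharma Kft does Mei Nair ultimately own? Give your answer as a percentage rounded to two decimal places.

Mei reaches Halcyon along 3 paths.
Via Cinder: 50% × 72% = 36%.
Via Windward → Cinder: 100% × 44% × 72% = 31.68%.
Via Windward: 100% × 11% = 11%.
Total: 36% + 31.68% + 11% = 78.68%.

78.68%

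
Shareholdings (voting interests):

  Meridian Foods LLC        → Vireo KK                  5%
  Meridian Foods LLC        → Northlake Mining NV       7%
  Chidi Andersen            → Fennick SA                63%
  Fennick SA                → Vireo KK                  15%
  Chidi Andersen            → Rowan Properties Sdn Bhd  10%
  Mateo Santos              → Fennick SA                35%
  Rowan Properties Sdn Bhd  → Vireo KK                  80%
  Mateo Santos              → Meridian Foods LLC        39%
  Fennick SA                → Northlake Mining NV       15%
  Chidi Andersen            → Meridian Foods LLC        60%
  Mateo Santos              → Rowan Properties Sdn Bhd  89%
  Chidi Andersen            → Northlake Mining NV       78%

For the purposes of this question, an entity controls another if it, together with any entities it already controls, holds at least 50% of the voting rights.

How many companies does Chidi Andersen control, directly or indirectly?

3

Chidi holds 60% of Meridian, so Chidi controls Meridian.
Chidi holds 63% of Fennick, so Chidi controls Fennick.
Fennick and Meridian and Chidi together hold 15% + 7% + 78% = 100% of Northlake, so Chidi controls Northlake.
No other company's threshold is met.
Chidi controls 3 companies.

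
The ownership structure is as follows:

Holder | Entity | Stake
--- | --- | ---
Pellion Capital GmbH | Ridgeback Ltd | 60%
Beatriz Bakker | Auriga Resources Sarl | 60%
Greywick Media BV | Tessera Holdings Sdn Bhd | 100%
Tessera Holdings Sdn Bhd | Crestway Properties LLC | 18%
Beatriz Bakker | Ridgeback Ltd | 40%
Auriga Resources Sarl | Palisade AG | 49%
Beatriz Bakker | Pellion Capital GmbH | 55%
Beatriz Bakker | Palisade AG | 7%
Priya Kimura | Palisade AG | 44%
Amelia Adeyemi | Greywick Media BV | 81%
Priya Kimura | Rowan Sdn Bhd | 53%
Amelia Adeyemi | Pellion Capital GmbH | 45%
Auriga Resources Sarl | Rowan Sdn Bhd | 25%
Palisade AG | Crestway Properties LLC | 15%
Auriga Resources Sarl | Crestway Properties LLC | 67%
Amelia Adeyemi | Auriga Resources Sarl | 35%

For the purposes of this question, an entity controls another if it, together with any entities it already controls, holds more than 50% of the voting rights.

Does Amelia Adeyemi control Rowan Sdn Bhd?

No

Amelia holds 81% of Greywick, so Amelia controls Greywick.
Greywick holds 100% of Tessera, so Amelia controls Tessera.
Neither Amelia nor any entity Amelia controls holds any voting interest in Rowan.
So Amelia does not control Rowan.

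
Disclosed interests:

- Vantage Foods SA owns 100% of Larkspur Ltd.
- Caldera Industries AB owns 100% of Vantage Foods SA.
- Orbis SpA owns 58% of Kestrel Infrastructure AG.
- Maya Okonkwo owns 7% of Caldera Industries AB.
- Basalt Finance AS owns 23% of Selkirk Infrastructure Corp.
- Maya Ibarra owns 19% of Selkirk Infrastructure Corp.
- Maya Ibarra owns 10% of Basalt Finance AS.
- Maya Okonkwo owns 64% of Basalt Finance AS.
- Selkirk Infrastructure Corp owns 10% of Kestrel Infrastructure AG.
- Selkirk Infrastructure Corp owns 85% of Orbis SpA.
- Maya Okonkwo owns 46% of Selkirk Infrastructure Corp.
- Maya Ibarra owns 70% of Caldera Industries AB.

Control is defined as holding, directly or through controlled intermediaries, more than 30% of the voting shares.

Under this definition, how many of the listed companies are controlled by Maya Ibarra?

Maya Ibarra holds 70% of Caldera, so Maya Ibarra controls Caldera.
Caldera holds 100% of Vantage, so Maya Ibarra controls Vantage.
Vantage holds 100% of Larkspur, so Maya Ibarra controls Larkspur.
No other company's threshold is met.
Maya Ibarra controls 3 companies.

3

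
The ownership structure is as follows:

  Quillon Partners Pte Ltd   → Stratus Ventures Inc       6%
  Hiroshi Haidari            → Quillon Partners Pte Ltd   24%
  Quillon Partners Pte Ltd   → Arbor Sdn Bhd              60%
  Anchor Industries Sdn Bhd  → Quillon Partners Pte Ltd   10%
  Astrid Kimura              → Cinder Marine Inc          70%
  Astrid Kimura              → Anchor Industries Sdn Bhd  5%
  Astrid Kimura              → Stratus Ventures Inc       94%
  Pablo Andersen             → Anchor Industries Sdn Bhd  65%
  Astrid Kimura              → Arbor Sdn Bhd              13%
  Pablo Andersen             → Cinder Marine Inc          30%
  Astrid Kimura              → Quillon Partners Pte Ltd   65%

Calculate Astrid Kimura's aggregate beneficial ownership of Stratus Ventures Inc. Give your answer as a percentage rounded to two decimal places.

Astrid reaches Stratus along 3 paths.
Direct stake: 94% = 94%.
Via Quillon: 65% × 6% = 3.9%.
Via Anchor → Quillon: 5% × 10% × 6% = 0.03%.
Total: 94% + 3.9% + 0.03% = 97.93%.

97.93%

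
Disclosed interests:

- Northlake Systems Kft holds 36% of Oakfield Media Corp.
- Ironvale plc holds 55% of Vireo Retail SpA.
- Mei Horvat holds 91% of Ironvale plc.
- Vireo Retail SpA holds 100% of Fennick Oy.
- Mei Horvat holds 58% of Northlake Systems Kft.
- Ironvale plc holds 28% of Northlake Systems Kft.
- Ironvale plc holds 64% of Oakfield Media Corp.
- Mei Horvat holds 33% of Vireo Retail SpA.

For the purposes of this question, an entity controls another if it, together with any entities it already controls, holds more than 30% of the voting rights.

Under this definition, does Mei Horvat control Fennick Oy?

Mei holds 91% of Ironvale, so Mei controls Ironvale.
Mei and Ironvale together hold 33% + 55% = 88% of Vireo, so Mei controls Vireo.
Vireo holds 100% of Fennick, so Mei controls Fennick.

Yes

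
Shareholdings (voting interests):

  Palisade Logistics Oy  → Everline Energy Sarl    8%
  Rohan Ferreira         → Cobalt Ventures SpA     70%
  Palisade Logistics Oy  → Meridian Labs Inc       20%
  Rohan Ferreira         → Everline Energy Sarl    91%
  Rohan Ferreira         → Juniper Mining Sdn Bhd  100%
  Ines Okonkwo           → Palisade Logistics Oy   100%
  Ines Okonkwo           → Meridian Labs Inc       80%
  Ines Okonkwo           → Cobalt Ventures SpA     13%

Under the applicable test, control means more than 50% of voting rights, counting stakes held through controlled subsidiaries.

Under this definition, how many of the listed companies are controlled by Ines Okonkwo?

2

Ines holds 100% of Palisade, so Ines controls Palisade.
Palisade and Ines together hold 20% + 80% = 100% of Meridian, so Ines controls Meridian.
No other company's threshold is met.
Ines controls 2 companies.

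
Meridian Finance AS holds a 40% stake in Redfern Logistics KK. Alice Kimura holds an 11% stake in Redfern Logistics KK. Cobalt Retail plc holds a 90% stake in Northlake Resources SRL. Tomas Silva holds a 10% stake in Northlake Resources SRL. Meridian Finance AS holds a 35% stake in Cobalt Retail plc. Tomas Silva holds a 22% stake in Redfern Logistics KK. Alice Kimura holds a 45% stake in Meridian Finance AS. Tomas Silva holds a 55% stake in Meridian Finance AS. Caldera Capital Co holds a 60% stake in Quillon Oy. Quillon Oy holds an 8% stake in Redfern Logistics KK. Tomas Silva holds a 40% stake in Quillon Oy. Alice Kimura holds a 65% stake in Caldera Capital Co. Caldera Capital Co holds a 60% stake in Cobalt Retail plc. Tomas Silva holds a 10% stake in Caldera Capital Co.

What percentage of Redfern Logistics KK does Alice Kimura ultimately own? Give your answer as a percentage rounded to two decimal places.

32.12%

Alice reaches Redfern along 3 paths.
Via Caldera → Quillon: 65% × 60% × 8% = 3.12%.
Via Meridian: 45% × 40% = 18%.
Direct stake: 11% = 11%.
Total: 3.12% + 18% + 11% = 32.12%.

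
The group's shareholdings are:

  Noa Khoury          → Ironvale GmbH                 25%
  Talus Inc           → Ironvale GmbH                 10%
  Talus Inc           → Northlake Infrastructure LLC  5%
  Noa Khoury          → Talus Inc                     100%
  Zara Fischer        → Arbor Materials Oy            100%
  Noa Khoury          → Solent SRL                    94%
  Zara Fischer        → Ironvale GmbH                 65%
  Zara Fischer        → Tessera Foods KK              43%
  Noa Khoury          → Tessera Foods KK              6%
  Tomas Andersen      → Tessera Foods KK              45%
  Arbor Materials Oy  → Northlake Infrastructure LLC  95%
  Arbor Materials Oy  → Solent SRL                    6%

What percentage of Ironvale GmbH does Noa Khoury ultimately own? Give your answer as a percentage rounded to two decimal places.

35.00%

Noa reaches Ironvale along 2 paths.
Direct stake: 25% = 25%.
Via Talus: 100% × 10% = 10%.
Total: 25% + 10% = 35%.
Rounded: 35.00%.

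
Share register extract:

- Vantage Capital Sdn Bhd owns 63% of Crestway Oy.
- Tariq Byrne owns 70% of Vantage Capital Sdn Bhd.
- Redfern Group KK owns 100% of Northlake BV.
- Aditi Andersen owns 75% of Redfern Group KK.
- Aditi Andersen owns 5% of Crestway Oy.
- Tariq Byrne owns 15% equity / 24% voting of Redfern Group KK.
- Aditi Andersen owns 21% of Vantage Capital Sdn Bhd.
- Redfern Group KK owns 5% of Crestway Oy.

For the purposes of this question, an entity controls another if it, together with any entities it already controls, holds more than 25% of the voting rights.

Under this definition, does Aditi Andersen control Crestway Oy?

Aditi holds 75% of Redfern, so Aditi controls Redfern.
Redfern holds 100% of Northlake, so Aditi controls Northlake.
In Crestway, Aditi's side holds only 5% + 5% = 10%, not > 25%.
So Aditi does not control Crestway.

No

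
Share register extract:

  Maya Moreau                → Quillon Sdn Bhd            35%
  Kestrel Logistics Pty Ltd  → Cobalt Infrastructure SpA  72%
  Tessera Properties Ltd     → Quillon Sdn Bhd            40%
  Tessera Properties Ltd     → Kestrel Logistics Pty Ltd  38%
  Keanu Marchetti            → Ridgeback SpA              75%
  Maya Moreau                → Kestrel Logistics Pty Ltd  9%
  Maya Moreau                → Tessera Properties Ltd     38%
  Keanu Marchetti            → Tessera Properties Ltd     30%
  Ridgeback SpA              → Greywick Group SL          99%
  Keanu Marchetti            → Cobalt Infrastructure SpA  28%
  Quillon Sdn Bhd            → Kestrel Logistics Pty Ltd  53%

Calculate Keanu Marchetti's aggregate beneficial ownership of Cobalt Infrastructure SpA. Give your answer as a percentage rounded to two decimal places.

Keanu reaches Cobalt along 3 paths.
Direct stake: 28% = 28%.
Via Tessera → Kestrel: 30% × 38% × 72% = 8.208%.
Via Tessera → Quillon → Kestrel: 30% × 40% × 53% × 72% = 4.5792%.
Total: 28% + 8.208% + 4.5792% = 40.7872%.
Rounded: 40.79%.

40.79%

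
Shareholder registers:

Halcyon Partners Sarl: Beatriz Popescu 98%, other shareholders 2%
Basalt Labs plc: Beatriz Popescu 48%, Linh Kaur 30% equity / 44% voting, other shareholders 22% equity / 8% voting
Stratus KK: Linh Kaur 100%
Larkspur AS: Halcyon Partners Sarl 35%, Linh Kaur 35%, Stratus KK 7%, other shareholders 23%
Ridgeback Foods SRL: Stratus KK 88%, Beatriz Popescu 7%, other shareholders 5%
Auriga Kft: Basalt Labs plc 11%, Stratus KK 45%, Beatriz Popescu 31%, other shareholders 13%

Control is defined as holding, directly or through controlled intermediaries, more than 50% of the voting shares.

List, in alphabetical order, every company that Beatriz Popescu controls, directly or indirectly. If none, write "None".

Halcyon Partners Sarl

Beatriz holds 98% of Halcyon, so Beatriz controls Halcyon.
No other company's threshold is met.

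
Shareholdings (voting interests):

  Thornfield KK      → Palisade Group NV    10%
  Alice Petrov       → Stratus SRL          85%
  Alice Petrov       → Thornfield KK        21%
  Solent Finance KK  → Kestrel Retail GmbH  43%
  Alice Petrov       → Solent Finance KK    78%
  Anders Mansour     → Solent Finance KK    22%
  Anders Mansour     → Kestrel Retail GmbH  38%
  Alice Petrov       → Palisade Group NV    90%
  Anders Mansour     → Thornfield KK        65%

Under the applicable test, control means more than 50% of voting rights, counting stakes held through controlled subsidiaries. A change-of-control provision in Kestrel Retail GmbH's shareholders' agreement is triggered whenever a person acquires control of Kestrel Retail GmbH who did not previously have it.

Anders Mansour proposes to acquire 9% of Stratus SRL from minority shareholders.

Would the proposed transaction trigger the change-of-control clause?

No

The purchase changes only Anders's holdings, so Anders is the only person who could newly come to control Kestrel.
Anders holds 65% of Thornfield, so Anders controls Thornfield.
In Kestrel, Anders's side holds only 38%, not > 50%.
So before the transaction, Anders does not control Kestrel.
After the purchase, Anders holds 9% of Stratus directly.
Anders's side now holds 9% of Stratus, not > 50%, so Anders still does not control Stratus.
After the transaction, Anders's side holds 38% of Kestrel, not > 50%, so Anders still does not control Kestrel.
No new person acquires control, so the clause is not triggered.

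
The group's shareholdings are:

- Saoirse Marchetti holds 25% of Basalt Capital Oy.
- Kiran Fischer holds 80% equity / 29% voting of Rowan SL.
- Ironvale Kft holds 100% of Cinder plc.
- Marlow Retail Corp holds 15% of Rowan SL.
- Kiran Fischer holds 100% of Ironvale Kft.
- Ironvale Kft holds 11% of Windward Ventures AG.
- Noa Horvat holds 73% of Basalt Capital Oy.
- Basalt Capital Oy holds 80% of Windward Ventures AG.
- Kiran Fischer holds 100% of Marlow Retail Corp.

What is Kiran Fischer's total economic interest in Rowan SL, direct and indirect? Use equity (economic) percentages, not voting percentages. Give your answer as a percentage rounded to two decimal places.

95.00%

Kiran reaches Rowan along 2 paths.
Via Marlow: 100% × 15% = 15%.
Direct stake: 80% = 80%.
Total: 15% + 80% = 95%.
Rounded: 95.00%.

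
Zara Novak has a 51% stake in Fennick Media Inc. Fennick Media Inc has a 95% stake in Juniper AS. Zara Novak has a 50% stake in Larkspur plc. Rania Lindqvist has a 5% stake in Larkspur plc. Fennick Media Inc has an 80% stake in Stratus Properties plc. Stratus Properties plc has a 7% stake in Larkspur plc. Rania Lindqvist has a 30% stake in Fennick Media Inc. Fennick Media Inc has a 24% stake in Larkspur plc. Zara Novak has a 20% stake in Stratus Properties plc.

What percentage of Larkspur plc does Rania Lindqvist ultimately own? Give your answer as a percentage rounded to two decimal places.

Rania reaches Larkspur along 3 paths.
Via Fennick → Stratus: 30% × 80% × 7% = 1.68%.
Via Fennick: 30% × 24% = 7.2%.
Direct stake: 5% = 5%.
Total: 1.68% + 7.2% + 5% = 13.88%.

13.88%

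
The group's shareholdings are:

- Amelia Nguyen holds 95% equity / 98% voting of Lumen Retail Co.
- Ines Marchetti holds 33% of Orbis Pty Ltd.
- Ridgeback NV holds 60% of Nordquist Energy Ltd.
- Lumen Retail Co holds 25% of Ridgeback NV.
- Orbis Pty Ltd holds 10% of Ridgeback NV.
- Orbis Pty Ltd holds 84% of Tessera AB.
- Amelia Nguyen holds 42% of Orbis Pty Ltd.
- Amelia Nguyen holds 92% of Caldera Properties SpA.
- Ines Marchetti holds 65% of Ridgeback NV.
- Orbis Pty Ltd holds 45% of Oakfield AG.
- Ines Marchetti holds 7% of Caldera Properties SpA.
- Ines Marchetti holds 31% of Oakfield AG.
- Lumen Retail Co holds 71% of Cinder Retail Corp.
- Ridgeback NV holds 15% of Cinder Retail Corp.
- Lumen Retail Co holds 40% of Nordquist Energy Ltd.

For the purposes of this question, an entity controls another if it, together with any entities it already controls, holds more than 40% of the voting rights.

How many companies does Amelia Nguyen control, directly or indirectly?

6

Amelia holds 98% of Lumen, so Amelia controls Lumen.
Amelia holds 42% of Orbis, so Amelia controls Orbis.
Orbis holds 84% of Tessera, so Amelia controls Tessera.
Amelia holds 92% of Caldera, so Amelia controls Caldera.
Orbis holds 45% of Oakfield, so Amelia controls Oakfield.
Lumen holds 71% of Cinder, so Amelia controls Cinder.
No other company's threshold is met.
Amelia controls 6 companies.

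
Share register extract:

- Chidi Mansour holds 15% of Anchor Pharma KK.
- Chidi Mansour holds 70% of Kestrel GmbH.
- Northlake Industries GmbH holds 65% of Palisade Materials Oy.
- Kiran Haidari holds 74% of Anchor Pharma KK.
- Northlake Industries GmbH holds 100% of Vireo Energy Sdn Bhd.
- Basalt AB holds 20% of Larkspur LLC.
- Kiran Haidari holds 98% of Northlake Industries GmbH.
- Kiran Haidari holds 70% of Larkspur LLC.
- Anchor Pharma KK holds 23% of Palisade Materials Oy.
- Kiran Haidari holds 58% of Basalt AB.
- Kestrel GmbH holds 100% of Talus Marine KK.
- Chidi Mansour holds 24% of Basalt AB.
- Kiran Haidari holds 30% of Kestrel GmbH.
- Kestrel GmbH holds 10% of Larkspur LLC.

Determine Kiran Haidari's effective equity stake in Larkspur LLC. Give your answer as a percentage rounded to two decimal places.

84.60%

Kiran reaches Larkspur along 3 paths.
Via Kestrel: 30% × 10% = 3%.
Via Basalt: 58% × 20% = 11.6%.
Direct stake: 70% = 70%.
Total: 3% + 11.6% + 70% = 84.6%.
Rounded: 84.60%.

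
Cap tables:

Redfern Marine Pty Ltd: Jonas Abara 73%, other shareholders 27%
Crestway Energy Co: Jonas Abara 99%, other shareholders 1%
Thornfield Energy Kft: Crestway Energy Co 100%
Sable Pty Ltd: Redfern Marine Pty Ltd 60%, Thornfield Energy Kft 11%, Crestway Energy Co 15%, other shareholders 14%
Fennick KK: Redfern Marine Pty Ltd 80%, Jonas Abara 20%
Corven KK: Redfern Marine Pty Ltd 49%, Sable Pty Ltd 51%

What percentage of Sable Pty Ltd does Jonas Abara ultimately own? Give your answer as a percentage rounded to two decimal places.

Jonas reaches Sable along 3 paths.
Via Redfern: 73% × 60% = 43.8%.
Via Crestway → Thornfield: 99% × 100% × 11% = 10.89%.
Via Crestway: 99% × 15% = 14.85%.
Total: 43.8% + 10.89% + 14.85% = 69.54%.

69.54%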